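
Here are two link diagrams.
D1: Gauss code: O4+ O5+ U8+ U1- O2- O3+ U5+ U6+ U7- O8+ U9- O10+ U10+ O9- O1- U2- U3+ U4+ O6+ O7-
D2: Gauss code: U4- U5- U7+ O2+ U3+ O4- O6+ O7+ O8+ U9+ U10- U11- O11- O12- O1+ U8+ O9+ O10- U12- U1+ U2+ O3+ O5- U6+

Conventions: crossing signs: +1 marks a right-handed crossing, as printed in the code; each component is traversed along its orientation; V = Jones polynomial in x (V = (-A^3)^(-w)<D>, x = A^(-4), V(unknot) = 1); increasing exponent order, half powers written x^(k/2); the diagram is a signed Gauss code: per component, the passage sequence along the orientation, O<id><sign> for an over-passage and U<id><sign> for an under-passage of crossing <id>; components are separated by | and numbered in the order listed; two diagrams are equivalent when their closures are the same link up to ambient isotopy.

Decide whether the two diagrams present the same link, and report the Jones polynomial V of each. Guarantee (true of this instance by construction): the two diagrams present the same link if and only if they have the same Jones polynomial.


equivalent: no
D1 (bracket A^6; 10 crossings at w = +2): V = 1
V(D2) = x + x^3 - x^4  [12 crossings, <D> = -A^-10 + A^-6 + A^2, w = +2]
observation: comparing 2 Jones polynomials yields 2 groups


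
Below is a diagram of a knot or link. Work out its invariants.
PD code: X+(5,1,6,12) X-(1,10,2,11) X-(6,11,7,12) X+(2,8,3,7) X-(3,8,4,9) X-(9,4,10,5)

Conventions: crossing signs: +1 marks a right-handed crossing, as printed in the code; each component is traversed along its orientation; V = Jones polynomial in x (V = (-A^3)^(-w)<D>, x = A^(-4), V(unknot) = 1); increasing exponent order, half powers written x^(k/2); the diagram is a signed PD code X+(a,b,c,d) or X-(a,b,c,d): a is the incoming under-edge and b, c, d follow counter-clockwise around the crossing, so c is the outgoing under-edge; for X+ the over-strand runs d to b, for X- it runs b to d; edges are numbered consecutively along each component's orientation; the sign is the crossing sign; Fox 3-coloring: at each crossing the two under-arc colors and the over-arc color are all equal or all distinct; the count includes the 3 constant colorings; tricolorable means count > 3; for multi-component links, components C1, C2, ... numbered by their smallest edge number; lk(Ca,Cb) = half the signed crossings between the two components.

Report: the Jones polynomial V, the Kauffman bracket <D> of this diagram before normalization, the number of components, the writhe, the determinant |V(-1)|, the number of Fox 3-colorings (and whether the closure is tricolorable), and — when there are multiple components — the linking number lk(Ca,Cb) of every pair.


V = 1
<D> = A^-6 (w = -2)
1 component over 6 crossings, w = -2
3 Fox colorings among 3^6, |V(-1)| = 1: not tricolorable
why: |V(-1)| = 1: so not tricolorable, since 3 does not divide 1


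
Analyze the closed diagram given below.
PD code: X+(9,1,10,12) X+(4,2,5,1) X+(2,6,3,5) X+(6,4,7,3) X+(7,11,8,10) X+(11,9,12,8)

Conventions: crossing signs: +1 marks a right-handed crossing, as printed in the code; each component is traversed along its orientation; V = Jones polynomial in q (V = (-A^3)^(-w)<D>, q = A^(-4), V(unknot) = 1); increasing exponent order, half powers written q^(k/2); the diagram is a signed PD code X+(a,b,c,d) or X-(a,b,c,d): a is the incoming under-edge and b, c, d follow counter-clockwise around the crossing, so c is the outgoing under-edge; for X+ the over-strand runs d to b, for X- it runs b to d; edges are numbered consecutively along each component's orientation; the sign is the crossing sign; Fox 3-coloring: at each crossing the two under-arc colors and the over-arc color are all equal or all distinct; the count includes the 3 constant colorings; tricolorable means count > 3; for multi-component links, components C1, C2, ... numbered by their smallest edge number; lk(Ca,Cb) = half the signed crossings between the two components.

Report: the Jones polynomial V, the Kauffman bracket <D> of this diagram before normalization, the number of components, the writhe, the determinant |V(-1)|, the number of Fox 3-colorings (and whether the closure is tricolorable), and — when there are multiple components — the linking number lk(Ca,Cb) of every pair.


V = q^2 + 2q^4 - 2q^5 + q^6 - 2q^7 + q^8
<D> = A^-14 - 2A^-10 + A^-6 - 2A^-2 + 2A^2 + A^10 (w = +6)
1 component over 6 crossings, w = +6
27 Fox colorings among 3^6, |V(-1)| = 9: tricolorable
why: det 9 = |V(-1)|; divisible by 3, so tricolorable


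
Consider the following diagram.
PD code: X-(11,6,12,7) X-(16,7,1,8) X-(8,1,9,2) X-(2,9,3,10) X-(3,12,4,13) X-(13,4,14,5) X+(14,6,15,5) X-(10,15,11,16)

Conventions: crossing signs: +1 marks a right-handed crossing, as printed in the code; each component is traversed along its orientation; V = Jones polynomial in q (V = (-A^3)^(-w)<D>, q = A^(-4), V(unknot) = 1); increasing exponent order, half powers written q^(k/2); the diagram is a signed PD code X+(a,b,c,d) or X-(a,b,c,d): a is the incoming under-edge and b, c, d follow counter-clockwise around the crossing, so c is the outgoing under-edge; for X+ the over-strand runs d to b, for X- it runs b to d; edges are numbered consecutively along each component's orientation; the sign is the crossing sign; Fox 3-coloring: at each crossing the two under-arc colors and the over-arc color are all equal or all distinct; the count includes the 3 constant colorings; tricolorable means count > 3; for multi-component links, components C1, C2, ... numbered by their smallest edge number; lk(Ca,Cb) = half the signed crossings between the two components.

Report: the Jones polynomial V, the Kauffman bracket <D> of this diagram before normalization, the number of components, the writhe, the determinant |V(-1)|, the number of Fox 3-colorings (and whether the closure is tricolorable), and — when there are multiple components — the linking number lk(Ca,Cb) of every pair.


Jones polynomial: V(q) = -q^-7 + q^-6 - q^-5 + q^-4 + q^-2
<D> = A^-10 + A^-2 - A^2 + A^6 - A^10; writhe -6
components 1, writhe -6 (8 crossings)
3-colorings: 3 of 3^8, det 5 — not tricolorable
note: w = -6 (over 8 crossings) is diagram-only; (-A^3)^(6) removes it from V


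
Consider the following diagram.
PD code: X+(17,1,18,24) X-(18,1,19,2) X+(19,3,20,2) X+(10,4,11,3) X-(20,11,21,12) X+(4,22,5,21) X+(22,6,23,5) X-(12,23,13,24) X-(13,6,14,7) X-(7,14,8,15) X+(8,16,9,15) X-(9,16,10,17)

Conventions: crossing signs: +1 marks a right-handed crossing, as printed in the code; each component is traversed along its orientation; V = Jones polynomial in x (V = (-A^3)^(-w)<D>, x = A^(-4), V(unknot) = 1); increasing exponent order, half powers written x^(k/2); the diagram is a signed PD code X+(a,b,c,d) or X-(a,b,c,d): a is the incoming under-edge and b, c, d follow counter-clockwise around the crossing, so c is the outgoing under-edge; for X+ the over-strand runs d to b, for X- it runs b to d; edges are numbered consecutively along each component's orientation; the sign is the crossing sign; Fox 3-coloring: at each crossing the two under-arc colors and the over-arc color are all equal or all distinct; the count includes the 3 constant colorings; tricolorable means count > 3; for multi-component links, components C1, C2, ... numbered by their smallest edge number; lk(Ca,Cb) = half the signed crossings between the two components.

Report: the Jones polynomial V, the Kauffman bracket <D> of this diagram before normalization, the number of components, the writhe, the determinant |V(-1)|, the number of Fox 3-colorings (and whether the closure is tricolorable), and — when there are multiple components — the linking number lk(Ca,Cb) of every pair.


V = -x^-3 + x^-2 - x^-1 + 3 - x + x^2 - x^3
<D> = -A^-12 + A^-8 - A^-4 + 3 - A^4 + A^8 - A^12 (w = 0)
1 component over 12 crossings, w = 0
27 Fox colorings among 3^12, |V(-1)| = 9: tricolorable
why: V is palindromic (span 6, det 9): x -> 1/x fixes it; necessary, not sufficient, for amphichirality


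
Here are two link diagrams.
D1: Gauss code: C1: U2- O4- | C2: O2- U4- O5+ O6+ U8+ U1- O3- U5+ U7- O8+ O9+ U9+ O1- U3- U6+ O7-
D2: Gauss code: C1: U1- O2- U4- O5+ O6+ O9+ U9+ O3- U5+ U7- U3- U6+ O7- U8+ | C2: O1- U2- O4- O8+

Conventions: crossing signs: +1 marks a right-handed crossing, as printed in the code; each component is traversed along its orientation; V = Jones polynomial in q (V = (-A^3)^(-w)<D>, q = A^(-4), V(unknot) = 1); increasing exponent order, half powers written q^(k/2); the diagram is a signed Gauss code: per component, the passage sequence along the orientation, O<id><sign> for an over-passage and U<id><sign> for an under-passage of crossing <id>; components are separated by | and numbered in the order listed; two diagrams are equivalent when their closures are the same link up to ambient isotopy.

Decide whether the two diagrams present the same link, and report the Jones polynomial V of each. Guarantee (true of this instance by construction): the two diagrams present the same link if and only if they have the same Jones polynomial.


equivalent: yes
D1 (bracket A^-1 + A^7; 9 crossings at w = -1): V = -q^(-5/2) - q^(-1/2)
V(D2) = -q^(-5/2) - q^(-1/2)  [9 crossings, <D> = A^-1 + A^7, w = -1]
observation: from 9 to 9 crossings by R-moves: one link, two diagrams


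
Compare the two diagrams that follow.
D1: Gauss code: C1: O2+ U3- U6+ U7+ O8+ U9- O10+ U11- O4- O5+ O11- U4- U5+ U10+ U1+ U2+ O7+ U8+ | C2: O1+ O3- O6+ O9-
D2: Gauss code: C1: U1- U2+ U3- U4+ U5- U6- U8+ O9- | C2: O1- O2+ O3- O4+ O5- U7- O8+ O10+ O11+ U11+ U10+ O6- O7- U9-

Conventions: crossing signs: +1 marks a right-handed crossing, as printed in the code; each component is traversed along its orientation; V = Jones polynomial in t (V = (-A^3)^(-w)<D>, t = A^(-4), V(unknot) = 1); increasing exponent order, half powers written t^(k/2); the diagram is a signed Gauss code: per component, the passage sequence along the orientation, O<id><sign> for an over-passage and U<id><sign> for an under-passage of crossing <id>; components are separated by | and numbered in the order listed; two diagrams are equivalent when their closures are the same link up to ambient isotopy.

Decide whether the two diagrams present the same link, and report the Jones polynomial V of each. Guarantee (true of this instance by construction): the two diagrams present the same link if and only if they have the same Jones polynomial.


equivalent: no
D1 (bracket -A^-9 + A^-1 + A^3 + A^7; 11 crossings at w = +3): V = -t^(1/2) - t^(3/2) - t^(5/2) + t^(9/2)
V(D2) = -t^(-5/2) - t^(-1/2)  [11 crossings, <D> = A^-1 + A^7, w = -1]
observation: 2 values of V(t) split the 2 diagrams


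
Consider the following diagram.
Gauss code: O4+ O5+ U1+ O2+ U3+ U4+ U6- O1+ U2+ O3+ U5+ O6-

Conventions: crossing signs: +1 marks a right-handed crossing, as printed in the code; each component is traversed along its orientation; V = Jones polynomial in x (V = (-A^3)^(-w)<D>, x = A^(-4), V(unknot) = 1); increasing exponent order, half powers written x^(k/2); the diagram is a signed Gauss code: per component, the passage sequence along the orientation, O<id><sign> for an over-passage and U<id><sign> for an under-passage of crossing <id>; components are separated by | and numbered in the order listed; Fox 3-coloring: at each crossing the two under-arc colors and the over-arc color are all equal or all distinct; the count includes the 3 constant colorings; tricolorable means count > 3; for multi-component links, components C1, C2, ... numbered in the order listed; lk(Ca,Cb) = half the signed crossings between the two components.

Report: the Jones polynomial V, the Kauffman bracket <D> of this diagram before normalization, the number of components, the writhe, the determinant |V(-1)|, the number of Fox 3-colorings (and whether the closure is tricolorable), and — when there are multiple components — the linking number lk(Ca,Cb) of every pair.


Jones polynomial: V(x) = x + x^3 - x^4
<D> = -A^-4 + 1 + A^8; writhe +4
components 1, writhe +4 (6 crossings)
3-colorings: 9 of 3^6, det 3 — tricolorable
note: the span of V is 3, forcing >= 3 crossings in any diagram


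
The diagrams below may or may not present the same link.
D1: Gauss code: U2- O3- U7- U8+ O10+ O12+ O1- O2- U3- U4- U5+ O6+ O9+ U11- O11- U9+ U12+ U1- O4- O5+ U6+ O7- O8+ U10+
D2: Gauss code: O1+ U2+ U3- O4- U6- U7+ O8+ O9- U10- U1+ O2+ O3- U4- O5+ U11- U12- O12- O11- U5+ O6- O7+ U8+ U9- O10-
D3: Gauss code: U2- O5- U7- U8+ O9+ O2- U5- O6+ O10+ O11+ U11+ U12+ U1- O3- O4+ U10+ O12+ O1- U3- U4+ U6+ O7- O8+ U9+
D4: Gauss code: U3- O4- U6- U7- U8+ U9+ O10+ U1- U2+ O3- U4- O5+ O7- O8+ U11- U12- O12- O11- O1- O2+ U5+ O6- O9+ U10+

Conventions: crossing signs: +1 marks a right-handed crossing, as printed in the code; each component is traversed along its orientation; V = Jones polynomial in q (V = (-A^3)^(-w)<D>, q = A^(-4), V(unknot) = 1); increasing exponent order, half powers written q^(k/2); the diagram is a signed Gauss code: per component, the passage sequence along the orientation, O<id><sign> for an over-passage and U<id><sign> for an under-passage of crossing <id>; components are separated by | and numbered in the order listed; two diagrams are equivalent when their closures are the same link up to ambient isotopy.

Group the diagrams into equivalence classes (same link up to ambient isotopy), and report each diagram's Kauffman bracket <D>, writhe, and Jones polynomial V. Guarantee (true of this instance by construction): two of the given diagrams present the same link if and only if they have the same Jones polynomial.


grouping into links: {D1, D2, D3, D4}
V(D1) = 1  (w 0, c 12, <D> = 1)
D2 (bracket A^-6; 12 crossings at w = -2): V = 1
D3 (bracket A^6; 12 crossings at w = +2): V = 1
D4 (bracket A^-6; 12 crossings at w = -2): V = 1
key observation: all 4 diagrams share one V(q), hence one class


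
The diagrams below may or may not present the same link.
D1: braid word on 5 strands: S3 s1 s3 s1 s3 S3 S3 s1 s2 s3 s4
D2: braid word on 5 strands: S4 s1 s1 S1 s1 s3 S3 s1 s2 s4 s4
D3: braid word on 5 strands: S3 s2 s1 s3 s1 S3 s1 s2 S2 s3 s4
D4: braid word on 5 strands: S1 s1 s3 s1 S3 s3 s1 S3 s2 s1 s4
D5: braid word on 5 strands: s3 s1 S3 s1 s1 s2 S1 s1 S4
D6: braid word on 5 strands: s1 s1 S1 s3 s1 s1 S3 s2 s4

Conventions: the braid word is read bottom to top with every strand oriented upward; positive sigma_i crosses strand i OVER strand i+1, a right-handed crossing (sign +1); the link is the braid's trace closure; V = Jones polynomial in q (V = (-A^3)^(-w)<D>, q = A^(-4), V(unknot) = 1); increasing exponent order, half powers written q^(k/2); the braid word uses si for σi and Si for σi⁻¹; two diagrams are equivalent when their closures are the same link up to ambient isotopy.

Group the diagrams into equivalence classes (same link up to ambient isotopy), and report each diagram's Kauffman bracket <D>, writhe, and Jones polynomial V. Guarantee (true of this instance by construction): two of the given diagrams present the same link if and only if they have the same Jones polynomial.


grouping into links: {D1, D2, D3, D4, D5, D6}
V(D1) = -q^(1/2) - q^(3/2) - q^(5/2) + q^(9/2)  (w +5, c 11, <D> = -A^-3 + A^5 + A^9 + A^13)
D2 (bracket -A^-3 + A^5 + A^9 + A^13; 11 crossings at w = +5): V = -q^(1/2) - q^(3/2) - q^(5/2) + q^(9/2)
V(D3) = -q^(1/2) - q^(3/2) - q^(5/2) + q^(9/2)  [11 crossings, <D> = -A^-3 + A^5 + A^9 + A^13, w = +5]
D4 (bracket -A^-3 + A^5 + A^9 + A^13; 11 crossings at w = +5): V = -q^(1/2) - q^(3/2) - q^(5/2) + q^(9/2)
D5 (bracket -A^-9 + A^-1 + A^3 + A^7; 9 crossings at w = +3): V = -q^(1/2) - q^(3/2) - q^(5/2) + q^(9/2)
D6 (bracket -A^-3 + A^5 + A^9 + A^13; 9 crossings at w = +5): V = -q^(1/2) - q^(3/2) - q^(5/2) + q^(9/2)
why: all 6 diagrams share one V(q), hence one class


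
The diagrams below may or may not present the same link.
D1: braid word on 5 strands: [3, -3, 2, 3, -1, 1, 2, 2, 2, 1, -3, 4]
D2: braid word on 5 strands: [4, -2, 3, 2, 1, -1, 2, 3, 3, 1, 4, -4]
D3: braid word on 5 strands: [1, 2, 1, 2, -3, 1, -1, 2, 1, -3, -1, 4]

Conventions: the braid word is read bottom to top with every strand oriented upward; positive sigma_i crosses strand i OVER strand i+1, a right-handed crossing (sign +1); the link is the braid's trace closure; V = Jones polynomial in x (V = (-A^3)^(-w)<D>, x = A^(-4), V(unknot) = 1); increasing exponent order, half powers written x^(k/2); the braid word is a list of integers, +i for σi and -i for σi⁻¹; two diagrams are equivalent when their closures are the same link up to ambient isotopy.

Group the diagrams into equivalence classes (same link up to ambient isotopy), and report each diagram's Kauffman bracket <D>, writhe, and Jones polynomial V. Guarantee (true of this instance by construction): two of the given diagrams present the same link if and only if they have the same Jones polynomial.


grouping into links: {D1} | {D2} | {D3}
V(D1) = x + x^3 - x^4  (w +6, c 12, <D> = -A^2 + A^6 + A^14)
V(D2) = x - x^2 + 2x^3 - x^4 + x^5 - x^6  [12 crossings, <D> = -A^-6 + A^-2 - A^2 + 2A^6 - A^10 + A^14, w = +6]
D3 (bracket A^-8 - 2A^-4 + 2 - 2A^4 + 2A^8 - A^12 + A^16; 12 crossings at w = +4): V = x^-1 - 1 + 2x - 2x^2 + 2x^3 - 2x^4 + x^5
why: V(x) takes 3 values over 3 diagrams, fixing the grouping


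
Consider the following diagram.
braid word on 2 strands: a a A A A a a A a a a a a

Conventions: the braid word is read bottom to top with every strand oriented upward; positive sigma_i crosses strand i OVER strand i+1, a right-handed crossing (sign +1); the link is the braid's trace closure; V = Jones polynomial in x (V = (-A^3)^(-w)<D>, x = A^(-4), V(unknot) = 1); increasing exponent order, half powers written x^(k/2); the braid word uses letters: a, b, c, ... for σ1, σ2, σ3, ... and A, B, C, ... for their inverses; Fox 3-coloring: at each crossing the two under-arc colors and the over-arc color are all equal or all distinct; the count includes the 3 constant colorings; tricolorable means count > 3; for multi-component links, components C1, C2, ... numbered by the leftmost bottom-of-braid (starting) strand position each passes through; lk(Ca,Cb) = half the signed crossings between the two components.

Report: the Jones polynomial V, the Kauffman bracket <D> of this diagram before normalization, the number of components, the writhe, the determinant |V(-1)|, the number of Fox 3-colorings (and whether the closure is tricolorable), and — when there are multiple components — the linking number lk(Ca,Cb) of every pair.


Jones polynomial: V(x) = x^2 + x^4 - x^5 + x^6 - x^7
<D> = A^-13 - A^-9 + A^-5 - A^-1 - A^7; writhe +5
components 1, writhe +5 (13 crossings)
3-colorings: 3 of 3^13, det 5 — not tricolorable
note: the span of V is 5, forcing >= 5 crossings in any diagram


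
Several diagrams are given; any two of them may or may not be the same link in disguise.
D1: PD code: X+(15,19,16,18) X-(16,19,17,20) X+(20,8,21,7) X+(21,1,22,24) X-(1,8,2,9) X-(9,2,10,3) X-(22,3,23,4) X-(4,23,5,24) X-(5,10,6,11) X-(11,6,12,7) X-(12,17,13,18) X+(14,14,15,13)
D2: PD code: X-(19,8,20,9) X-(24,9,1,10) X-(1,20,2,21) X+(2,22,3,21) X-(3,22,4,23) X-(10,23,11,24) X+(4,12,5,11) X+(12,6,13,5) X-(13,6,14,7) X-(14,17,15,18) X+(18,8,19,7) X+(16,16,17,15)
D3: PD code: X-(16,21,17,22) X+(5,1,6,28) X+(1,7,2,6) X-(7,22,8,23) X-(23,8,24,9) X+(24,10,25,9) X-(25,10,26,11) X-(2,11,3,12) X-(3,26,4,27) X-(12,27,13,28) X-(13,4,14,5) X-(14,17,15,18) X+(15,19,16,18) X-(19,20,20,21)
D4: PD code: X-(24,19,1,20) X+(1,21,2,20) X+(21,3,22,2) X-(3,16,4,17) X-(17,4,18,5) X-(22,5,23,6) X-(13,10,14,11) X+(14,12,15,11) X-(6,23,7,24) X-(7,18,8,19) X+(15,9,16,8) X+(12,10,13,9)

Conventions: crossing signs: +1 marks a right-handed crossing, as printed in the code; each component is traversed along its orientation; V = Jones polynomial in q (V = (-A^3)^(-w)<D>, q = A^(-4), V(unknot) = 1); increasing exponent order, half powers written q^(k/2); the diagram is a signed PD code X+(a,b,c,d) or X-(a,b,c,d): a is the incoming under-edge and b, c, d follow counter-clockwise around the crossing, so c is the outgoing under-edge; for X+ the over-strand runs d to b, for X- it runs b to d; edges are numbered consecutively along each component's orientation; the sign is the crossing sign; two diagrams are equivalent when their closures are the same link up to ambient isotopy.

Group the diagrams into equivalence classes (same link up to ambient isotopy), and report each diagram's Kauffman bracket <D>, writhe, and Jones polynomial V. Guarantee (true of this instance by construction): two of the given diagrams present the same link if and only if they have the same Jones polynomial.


equivalence classes: {D1, D3, D4} | {D2}
D1 (bracket A^-8 - A^-4 + 2 - A^4 + A^8 - A^12; 12 crossings at w = -4): V = -q^-6 + q^-5 - q^-4 + 2q^-3 - q^-2 + q^-1
D2 (bracket A^-6; 12 crossings at w = -2): V = 1
V(D3) = -q^-6 + q^-5 - q^-4 + 2q^-3 - q^-2 + q^-1  [14 crossings, <D> = A^-14 - A^-10 + 2A^-6 - A^-2 + A^2 - A^6, w = -6]
V(D4) = -q^-6 + q^-5 - q^-4 + 2q^-3 - q^-2 + q^-1  (w -2, c 12, <D> = A^-2 - A^2 + 2A^6 - A^10 + A^14 - A^18)
key observation: 2 values of V(q) split the 4 diagrams


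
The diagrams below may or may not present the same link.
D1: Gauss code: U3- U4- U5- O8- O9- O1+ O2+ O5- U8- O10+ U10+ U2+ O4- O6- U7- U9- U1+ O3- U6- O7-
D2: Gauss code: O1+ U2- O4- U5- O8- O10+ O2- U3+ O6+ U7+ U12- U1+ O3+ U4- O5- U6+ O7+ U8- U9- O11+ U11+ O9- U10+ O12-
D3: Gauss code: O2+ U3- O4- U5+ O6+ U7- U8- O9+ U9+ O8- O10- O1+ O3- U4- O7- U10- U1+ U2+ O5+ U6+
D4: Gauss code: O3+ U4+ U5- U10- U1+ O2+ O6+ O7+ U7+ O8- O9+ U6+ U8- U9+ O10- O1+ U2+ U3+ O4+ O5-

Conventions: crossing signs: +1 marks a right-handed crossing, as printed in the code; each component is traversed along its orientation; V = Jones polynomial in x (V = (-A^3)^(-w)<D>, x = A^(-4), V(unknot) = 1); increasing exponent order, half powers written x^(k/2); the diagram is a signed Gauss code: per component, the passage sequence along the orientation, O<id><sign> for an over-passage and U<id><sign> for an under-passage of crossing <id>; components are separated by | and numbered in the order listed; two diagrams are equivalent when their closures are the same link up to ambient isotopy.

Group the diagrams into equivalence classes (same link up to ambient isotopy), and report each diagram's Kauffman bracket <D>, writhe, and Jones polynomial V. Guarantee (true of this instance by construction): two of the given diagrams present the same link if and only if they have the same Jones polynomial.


grouping into links: {D1} | {D2, D3} | {D4}
V(D1) = -x^-4 + x^-3 + x^-1  (w -4, c 10, <D> = A^-8 + 1 - A^4)
D2 (bracket -A^-12 + 2A^-8 - 2A^-4 + 3 - 2A^4 + 2A^8 - A^12; 12 crossings at w = 0): V = -x^-3 + 2x^-2 - 2x^-1 + 3 - 2x + 2x^2 - x^3
D3 (bracket -A^-12 + 2A^-8 - 2A^-4 + 3 - 2A^4 + 2A^8 - A^12; 10 crossings at w = 0): V = -x^-3 + 2x^-2 - 2x^-1 + 3 - 2x + 2x^2 - x^3
D4 (bracket A^12; 10 crossings at w = +4): V = 1
key observation: V(x) takes 3 values over 4 diagrams, fixing the grouping


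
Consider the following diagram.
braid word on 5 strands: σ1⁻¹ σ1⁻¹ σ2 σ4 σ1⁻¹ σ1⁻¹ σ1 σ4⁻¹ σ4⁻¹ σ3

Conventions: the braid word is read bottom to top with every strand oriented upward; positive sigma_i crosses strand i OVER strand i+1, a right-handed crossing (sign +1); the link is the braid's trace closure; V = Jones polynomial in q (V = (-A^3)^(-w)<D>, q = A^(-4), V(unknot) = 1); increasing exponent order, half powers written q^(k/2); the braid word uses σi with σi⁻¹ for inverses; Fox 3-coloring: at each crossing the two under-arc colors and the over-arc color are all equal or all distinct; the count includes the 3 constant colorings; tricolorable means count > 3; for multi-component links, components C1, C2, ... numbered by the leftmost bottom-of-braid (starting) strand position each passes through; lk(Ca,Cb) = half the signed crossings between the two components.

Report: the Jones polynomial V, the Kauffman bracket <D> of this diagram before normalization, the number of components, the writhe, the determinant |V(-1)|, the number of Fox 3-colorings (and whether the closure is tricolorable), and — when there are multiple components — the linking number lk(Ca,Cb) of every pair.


V = -q^-4 + q^-3 + q^-1
<D> = A^-2 + A^6 - A^10 (w = -2)
1 component over 10 crossings, w = -2
9 Fox colorings among 3^10, |V(-1)| = 3: tricolorable
why: |V(-1)| = 3: so tricolorable, since 3 divides 3


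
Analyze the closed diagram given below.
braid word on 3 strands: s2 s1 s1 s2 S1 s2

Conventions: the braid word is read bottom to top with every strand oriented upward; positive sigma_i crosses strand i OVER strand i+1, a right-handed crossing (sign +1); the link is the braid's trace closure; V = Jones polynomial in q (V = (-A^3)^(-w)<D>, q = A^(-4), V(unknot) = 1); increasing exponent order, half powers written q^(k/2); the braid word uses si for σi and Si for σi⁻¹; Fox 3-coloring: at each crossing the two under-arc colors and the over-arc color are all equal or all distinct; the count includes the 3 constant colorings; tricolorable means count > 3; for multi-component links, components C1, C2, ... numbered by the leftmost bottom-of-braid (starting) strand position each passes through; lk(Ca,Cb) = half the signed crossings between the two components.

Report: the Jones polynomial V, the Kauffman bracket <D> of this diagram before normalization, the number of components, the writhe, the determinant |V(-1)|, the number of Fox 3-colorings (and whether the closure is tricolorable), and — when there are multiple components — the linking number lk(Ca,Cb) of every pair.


V = q - q^2 + 2q^3 - q^4 + q^5 - q^6
<D> = -A^-12 + A^-8 - A^-4 + 2 - A^4 + A^8 (w = +4)
1 component over 6 crossings, w = +4
3 Fox colorings among 3^6, |V(-1)| = 7: not tricolorable
why: the span of V is 5, forcing >= 5 crossings in any diagram


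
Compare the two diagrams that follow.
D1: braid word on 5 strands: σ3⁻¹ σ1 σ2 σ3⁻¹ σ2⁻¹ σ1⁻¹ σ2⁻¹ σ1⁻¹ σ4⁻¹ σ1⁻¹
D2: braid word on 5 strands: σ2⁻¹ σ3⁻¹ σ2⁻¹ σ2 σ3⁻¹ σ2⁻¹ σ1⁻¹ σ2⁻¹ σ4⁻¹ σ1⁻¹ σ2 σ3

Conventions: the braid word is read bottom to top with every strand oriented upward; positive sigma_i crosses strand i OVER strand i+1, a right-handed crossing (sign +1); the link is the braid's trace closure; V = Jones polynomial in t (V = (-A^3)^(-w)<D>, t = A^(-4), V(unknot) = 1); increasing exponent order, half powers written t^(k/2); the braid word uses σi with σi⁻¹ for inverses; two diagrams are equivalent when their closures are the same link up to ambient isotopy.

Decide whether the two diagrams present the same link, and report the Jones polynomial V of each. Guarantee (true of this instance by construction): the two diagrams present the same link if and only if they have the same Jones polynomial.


same link: yes
V(D1) = -t^-6 + t^-5 - t^-4 + 2t^-3 - t^-2 + t^-1  [10 crossings, <D> = A^-14 - A^-10 + 2A^-6 - A^-2 + A^2 - A^6, w = -6]
V(D2) = -t^-6 + t^-5 - t^-4 + 2t^-3 - t^-2 + t^-1  (w -6, c 12, <D> = A^-14 - A^-10 + 2A^-6 - A^-2 + A^2 - A^6)
note: Markov moves rewrite D1 (10 crossings) into D2 (12)


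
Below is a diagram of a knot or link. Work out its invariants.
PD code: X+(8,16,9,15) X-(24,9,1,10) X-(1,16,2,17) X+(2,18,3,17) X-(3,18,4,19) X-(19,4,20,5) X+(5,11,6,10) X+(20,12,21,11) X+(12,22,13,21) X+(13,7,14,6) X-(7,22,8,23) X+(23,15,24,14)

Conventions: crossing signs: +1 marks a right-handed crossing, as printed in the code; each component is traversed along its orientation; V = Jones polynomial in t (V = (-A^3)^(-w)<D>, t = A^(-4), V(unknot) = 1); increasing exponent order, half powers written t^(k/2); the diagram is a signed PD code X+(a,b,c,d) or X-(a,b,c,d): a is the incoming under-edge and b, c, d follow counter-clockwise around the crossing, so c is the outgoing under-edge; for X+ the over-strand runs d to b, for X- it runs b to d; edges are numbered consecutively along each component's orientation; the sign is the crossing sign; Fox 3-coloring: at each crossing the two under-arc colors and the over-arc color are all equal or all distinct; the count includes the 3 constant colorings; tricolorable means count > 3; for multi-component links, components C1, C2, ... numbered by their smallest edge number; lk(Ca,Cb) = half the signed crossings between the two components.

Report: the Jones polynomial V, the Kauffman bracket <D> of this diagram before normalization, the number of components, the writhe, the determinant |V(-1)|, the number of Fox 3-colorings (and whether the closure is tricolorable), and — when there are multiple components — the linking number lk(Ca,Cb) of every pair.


V(t) = -t^-1 + 2 - t + 2t^2 - t^3 + t^4 - t^5
bracket: -A^-14 + A^-10 - A^-6 + 2A^-2 - A^2 + 2A^6 - A^10, w = +2
1 component, writhe +2, over 12 crossings
det 9, colorings 9 of 3^12 — tricolorable
observation: w = +2 shifts under R1 moves; the (-A^3)^(-2) factor cancels that in V


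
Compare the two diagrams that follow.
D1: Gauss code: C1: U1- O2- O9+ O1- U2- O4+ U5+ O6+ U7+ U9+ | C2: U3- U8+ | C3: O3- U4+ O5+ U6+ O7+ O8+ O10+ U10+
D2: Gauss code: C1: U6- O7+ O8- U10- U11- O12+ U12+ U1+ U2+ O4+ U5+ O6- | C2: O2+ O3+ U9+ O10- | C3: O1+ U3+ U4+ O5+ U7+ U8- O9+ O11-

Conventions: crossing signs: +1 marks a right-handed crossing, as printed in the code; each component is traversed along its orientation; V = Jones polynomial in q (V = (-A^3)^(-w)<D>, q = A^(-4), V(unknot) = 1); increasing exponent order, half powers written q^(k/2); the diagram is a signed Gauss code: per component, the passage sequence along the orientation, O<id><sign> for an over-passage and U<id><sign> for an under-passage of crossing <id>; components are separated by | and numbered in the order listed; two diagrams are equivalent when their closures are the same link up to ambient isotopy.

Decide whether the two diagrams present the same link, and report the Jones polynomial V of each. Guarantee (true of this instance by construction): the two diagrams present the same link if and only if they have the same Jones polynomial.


same link: no
V(D1) = q + q^2 + q^3 + q^6  [10 crossings, <D> = A^-12 + 1 + A^4 + A^8, w = +4]
V(D2) = q + 2q^3 + q^5  (w +4, c 12, <D> = A^-8 + 2 + A^8)
note: comparing 2 Jones polynomials yields 2 groups


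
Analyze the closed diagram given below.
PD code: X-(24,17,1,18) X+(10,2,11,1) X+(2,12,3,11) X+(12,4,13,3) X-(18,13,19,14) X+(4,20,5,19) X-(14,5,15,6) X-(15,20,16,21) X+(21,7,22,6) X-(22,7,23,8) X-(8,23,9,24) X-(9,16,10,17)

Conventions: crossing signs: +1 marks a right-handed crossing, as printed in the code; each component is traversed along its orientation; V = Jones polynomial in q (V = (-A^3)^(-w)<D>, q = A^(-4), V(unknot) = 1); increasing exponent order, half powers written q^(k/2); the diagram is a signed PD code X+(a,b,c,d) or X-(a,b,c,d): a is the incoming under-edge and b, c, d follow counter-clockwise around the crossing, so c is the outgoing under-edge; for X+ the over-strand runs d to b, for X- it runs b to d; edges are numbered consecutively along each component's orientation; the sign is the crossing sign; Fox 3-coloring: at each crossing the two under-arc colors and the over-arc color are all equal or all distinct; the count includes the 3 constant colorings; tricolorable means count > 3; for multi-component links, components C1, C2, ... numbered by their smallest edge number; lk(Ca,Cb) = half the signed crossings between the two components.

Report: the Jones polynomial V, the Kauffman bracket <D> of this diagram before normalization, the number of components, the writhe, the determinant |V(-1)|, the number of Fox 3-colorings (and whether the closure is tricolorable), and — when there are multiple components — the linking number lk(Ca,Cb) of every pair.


V = -q^-5 + q^-4 - q^-3 + 2q^-2 - q^-1 + 2 - q
<D> = -A^-10 + 2A^-6 - A^-2 + 2A^2 - A^6 + A^10 - A^14 (w = -2)
1 component over 12 crossings, w = -2
9 Fox colorings among 3^12, |V(-1)| = 9: tricolorable
why: w = -2 (over 12 crossings) is diagram-only; (-A^3)^(2) removes it from V


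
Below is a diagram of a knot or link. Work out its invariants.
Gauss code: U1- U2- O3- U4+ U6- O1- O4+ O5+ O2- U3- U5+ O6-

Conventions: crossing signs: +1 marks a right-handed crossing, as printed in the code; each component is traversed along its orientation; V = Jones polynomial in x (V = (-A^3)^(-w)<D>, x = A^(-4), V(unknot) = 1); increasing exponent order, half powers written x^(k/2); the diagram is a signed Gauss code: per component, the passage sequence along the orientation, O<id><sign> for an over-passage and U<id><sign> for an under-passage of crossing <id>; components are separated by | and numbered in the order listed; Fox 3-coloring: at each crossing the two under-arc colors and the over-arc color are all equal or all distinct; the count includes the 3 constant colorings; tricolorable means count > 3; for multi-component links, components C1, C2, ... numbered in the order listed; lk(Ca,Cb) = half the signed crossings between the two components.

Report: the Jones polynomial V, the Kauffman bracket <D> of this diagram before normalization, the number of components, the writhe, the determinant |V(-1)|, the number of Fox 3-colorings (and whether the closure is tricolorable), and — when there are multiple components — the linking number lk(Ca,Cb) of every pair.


V(x) = -x^-4 + x^-3 + x^-1
bracket: A^-2 + A^6 - A^10, w = -2
1 component, writhe -2, over 6 crossings
det 3, colorings 9 of 3^6 — tricolorable
observation: the span of V is 3, forcing >= 3 crossings in any diagram


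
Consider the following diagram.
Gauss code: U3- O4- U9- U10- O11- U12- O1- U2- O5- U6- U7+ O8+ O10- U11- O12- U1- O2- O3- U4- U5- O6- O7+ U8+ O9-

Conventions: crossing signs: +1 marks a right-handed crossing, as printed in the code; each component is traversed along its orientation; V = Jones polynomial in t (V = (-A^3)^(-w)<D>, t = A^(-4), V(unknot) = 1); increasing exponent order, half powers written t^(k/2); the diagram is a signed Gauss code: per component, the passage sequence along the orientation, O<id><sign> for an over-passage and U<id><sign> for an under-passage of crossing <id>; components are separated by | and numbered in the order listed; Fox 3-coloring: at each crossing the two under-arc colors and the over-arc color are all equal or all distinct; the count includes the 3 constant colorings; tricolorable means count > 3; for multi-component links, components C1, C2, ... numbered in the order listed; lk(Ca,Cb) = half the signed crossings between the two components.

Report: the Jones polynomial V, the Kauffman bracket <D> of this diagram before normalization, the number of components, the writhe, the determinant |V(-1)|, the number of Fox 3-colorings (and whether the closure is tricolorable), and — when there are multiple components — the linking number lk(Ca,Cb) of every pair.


Jones polynomial: V(t) = t^-11 - 2t^-10 + 2t^-9 - 3t^-8 + 2t^-7 - 2t^-6 + 2t^-5 + t^-3
<D> = A^-12 + 2A^-4 - 2 + 2A^4 - 3A^8 + 2A^12 - 2A^16 + A^20; writhe -8
components 1, writhe -8 (12 crossings)
3-colorings: 9 of 3^12, det 15 — tricolorable
note: the span of V is 8, forcing >= 8 crossings in any diagram


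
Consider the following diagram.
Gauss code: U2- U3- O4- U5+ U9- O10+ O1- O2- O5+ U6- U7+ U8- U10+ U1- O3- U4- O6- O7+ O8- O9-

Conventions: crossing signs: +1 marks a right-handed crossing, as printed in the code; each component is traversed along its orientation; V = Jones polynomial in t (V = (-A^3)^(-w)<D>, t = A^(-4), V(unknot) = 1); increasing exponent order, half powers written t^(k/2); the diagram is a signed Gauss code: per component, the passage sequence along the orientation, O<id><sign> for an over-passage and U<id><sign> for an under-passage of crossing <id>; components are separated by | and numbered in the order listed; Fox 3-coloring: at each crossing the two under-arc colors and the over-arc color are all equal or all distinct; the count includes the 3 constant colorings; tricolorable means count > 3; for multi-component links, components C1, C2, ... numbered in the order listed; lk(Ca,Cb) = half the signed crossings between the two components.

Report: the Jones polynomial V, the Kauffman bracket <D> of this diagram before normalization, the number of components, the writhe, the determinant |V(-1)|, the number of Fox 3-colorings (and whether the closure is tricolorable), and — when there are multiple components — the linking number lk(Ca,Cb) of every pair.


V(t) = -t^-6 + t^-5 - t^-4 + 2t^-3 - t^-2 + t^-1
bracket: A^-8 - A^-4 + 2 - A^4 + A^8 - A^12, w = -4
1 component, writhe -4, over 10 crossings
det 7, colorings 3 of 3^10 — not tricolorable
observation: w = -4 shifts under R1 moves; the (-A^3)^(4) factor cancels that in V


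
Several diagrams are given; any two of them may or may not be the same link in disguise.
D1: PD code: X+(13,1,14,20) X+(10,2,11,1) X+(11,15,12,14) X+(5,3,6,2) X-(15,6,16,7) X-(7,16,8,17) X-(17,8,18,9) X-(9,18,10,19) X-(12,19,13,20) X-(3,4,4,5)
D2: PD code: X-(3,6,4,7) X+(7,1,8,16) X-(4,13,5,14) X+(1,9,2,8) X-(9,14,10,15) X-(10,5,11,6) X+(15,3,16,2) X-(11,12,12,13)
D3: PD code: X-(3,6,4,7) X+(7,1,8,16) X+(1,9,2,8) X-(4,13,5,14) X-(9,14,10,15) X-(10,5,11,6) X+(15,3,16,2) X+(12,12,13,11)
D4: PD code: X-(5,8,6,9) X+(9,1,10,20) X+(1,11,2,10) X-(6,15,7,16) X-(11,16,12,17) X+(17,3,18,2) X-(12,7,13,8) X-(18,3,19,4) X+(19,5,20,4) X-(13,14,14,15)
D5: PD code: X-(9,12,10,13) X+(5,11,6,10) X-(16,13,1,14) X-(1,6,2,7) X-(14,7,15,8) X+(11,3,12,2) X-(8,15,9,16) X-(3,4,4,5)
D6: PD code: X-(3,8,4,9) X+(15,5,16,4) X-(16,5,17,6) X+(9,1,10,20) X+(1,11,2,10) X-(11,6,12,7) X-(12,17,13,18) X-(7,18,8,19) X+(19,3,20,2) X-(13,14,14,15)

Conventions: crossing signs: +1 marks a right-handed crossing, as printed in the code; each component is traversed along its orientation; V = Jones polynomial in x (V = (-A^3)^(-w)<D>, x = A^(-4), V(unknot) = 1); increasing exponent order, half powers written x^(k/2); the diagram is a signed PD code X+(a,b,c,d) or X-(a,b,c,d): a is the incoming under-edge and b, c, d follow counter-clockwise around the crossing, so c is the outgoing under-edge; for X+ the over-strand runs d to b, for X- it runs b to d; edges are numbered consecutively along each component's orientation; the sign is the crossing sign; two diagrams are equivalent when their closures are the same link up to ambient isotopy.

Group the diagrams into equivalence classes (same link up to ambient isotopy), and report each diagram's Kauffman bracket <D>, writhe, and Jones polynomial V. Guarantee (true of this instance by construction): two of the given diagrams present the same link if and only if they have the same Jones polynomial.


grouping into links: {D1} | {D2, D3, D4, D6} | {D5}
V(D1) = -x^-4 + x^-3 + x^-1  (w -2, c 10, <D> = A^-2 + A^6 - A^10)
V(D2) = -x^-3 + 2x^-2 - 2x^-1 + 3 - 2x + 2x^2 - x^3  [8 crossings, <D> = -A^-18 + 2A^-14 - 2A^-10 + 3A^-6 - 2A^-2 + 2A^2 - A^6, w = -2]
V(D3) = -x^-3 + 2x^-2 - 2x^-1 + 3 - 2x + 2x^2 - x^3  [8 crossings, <D> = -A^-12 + 2A^-8 - 2A^-4 + 3 - 2A^4 + 2A^8 - A^12, w = 0]
V(D4) = -x^-3 + 2x^-2 - 2x^-1 + 3 - 2x + 2x^2 - x^3  (w -2, c 10, <D> = -A^-18 + 2A^-14 - 2A^-10 + 3A^-6 - 2A^-2 + 2A^2 - A^6)
V(D5) = x^-5 - 2x^-4 + 2x^-3 - 2x^-2 + 2x^-1 - 1 + x  [8 crossings, <D> = A^-16 - A^-12 + 2A^-8 - 2A^-4 + 2 - 2A^4 + A^8, w = -4]
V(D6) = -x^-3 + 2x^-2 - 2x^-1 + 3 - 2x + 2x^2 - x^3  (w -2, c 10, <D> = -A^-18 + 2A^-14 - 2A^-10 + 3A^-6 - 2A^-2 + 2A^2 - A^6)
key observation: 3 values of V(x) split the 6 diagrams


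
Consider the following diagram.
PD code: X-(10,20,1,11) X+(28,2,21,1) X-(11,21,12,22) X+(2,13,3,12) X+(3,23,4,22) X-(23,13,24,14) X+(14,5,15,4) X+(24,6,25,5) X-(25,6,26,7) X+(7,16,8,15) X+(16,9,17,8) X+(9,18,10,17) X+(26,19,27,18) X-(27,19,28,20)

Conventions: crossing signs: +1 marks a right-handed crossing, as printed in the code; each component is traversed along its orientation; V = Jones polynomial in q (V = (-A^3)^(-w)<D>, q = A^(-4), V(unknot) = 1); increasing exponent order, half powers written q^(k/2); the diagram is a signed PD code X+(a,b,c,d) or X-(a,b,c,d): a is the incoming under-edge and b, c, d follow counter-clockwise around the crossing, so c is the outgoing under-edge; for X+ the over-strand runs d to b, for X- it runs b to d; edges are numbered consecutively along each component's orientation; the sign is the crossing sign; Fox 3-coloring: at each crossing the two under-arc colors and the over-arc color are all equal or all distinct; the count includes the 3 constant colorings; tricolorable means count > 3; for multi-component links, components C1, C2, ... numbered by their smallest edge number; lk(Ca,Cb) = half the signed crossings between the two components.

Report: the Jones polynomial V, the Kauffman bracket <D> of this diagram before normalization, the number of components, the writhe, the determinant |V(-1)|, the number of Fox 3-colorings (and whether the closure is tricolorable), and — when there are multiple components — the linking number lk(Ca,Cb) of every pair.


V(q) = 2q - q^2 + 3q^3 - 2q^4 + 2q^5 - q^6 + q^7
bracket: A^-16 - A^-12 + 2A^-8 - 2A^-4 + 3 - A^4 + 2A^8, w = +4
3 components, writhe +4, over 14 crossings
lk(C1,C2) = +2
linking number lk(C1,C3) = +1
lk(C2,C3): -1
det 12, colorings 9 of 3^14 — tricolorable
observation: span 6 respects span(V) <= c + mu - 1 = 16 for this 3-component diagram
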